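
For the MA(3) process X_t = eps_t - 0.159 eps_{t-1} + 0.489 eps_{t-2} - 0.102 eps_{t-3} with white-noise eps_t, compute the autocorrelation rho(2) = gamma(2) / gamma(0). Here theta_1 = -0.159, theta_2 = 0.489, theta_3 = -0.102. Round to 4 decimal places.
\rho(2) = 0.3963

For an MA(q) process with theta_0 = 1, the autocovariance is
  gamma(k) = sigma^2 * sum_{i=0..q-k} theta_i * theta_{i+k},
and rho(k) = gamma(k) / gamma(0). Sigma^2 cancels.
  numerator   = (1)*(0.489) + (-0.159)*(-0.102) = 0.505218.
  denominator = (1)^2 + (-0.159)^2 + (0.489)^2 + (-0.102)^2 = 1.274806.
  rho(2) = 0.505218 / 1.274806 = 0.3963.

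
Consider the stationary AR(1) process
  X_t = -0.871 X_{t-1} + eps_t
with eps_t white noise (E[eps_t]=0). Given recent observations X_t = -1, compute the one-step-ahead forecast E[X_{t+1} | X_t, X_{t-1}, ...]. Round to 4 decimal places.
E[X_{t+1} \mid \mathcal F_t] = 0.8710

For an AR(p) model X_t = c + sum_i phi_i X_{t-i} + eps_t, the
one-step-ahead conditional mean is
  E[X_{t+1} | X_t, ...] = c + sum_i phi_i X_{t+1-i}.
Substitute known values:
  E[X_{t+1} | ...] = (-0.871) * (-1)
                   = 0.8710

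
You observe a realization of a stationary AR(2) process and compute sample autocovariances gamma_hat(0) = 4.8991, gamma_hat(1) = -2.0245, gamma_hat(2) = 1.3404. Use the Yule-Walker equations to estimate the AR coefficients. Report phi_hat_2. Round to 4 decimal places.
\hat\phi_{2} = 0.1240

The Yule-Walker equations for an AR(p) process read, in matrix form,
  Gamma_p phi = r_p,   with   (Gamma_p)_{ij} = gamma(|i - j|),
                       (r_p)_i = gamma(i),   i,j = 1..p.
Substitute the sample gammas (Toeplitz matrix and right-hand side of size 2):
  Gamma_p = [[4.8991, -2.0245], [-2.0245, 4.8991]]
  r_p     = [-2.0245, 1.3404]
Written out:
  4.8991 phi_1 - 2.0245 phi_2 = -2.0245
  -2.0245 phi_1 + 4.8991 phi_2 = 1.3404
Solve by Cramer's rule:
  det = gamma(0)^2 - gamma(1)^2 = (4.8991)^2 - (-2.0245)^2 = 24.00118081 - 4.09860025 = 19.90258056
  phi_hat_1 = [gamma(1) gamma(0) - gamma(1) gamma(2)] / det = [(-2.0245)(4.8991) - (-2.0245)(1.3404)] / 19.90258056 = -7.20458815 / 19.90258056 = -0.362
  phi_hat_2 = [gamma(0) gamma(2) - gamma(1)^2] / det = [(4.8991)(1.3404) - (-2.0245)^2] / 19.90258056 = 2.46815339 / 19.90258056 = 0.124
So phi_hat = [-0.3620, 0.1240].
Therefore phi_hat_2 = 0.1240.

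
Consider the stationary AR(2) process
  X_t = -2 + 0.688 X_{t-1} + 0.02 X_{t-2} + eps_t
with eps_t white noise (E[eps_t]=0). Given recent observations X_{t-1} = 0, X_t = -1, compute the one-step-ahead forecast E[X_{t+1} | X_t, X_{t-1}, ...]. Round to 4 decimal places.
E[X_{t+1} \mid \mathcal F_t] = -2.6880

For an AR(p) model X_t = c + sum_i phi_i X_{t-i} + eps_t, the
one-step-ahead conditional mean is
  E[X_{t+1} | X_t, ...] = c + sum_i phi_i X_{t+1-i}.
Substitute known values:
  E[X_{t+1} | ...] = -2 + (0.688) * (-1) + (0.02) * (0)
                   = -2.6880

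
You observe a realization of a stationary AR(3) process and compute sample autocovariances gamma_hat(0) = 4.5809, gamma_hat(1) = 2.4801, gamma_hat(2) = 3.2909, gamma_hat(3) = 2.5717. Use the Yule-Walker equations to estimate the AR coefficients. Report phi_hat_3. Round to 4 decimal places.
\hat\phi_{3} = 0.1790

The Yule-Walker equations for an AR(p) process read, in matrix form,
  Gamma_p phi = r_p,   with   (Gamma_p)_{ij} = gamma(|i - j|),
                       (r_p)_i = gamma(i),   i,j = 1..p.
Substitute the sample gammas (Toeplitz matrix and right-hand side of size 3):
  Gamma_p = [[4.5809, 2.4801, 3.2909], [2.4801, 4.5809, 2.4801], [3.2909, 2.4801, 4.5809]]
  r_p     = [2.4801, 3.2909, 2.5717]
Written out (R1..R3):
  (R1) 4.5809 phi_1 + 2.4801 phi_2 + 3.2909 phi_3 = 2.4801
  (R2) 2.4801 phi_1 + 4.5809 phi_2 + 2.4801 phi_3 = 3.2909
  (R3) 3.2909 phi_1 + 2.4801 phi_2 + 4.5809 phi_3 = 2.5717
Gaussian elimination:
  R2 <- R2 - (2.4801/4.5809) R1 = R2 - (0.5414) R1:  3.238173 phi_2 + 0.698406 phi_3 = 1.948173
  R3 <- R3 - (3.2909/4.5809) R1 = R3 - (0.718396) R1:  0.698406 phi_2 + 2.216731 phi_3 = 0.790006
  R3 <- R3 - (0.698406/3.238173) R2 = R3 - (0.215679) R2:  2.066099 phi_3 = 0.369826
Back-substitution:
  phi_hat_3 = 0.369826 / 2.066099 = 0.178997
  phi_hat_2 = (1.948173 - (0.698406)(0.178997)) / 3.238173 = 0.563021
  phi_hat_1 = (2.4801 - (2.4801)(0.563021) - (3.2909)(0.178997)) / 4.5809 = 0.107989
So phi_hat = [0.1080, 0.5630, 0.1790].
Therefore phi_hat_3 = 0.1790.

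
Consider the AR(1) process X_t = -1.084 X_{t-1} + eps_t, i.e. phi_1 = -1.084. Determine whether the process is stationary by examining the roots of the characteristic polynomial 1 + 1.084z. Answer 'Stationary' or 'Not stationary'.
\text{Not stationary}

The AR(p) characteristic polynomial is P(z) = 1 + 1.084z.
Stationarity requires all roots to lie outside the unit circle, i.e. |z| > 1 for every root.
This is linear in z: 1 + (1.084) z = 0  =>  z = -1/(1.084) = -0.922509,  |z| = 0.922509.
Moduli of all roots: 0.9225.
All moduli strictly greater than 1? No.
Verdict: Not stationary.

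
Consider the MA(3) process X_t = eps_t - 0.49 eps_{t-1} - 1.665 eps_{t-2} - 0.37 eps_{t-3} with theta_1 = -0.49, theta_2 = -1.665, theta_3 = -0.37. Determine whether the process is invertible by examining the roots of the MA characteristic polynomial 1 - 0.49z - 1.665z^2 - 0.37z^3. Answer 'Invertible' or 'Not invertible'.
\text{Not invertible}

The MA(q) characteristic polynomial is P(z) = 1 - 0.49z - 1.665z^2 - 0.37z^3.
Invertibility requires all roots to lie outside the unit circle, i.e. |z| > 1 for every root.
Degree 3: look for a simple real root z0 first, then factor out (1 - z/z0) and solve the remaining quadratic.
Testing z0 = -4: P(-4) = 1 + (-0.49)(-4) + (-1.665)(-4)^2 + (-0.37)(-4)^3
  = 1 + (1.96) + (-26.64) + (23.68) = 0.  So z_0 = -4 is a root, |z_0| = 4.
Divide out the factor (1 + 0.25 z) = (1 - z/z0) (since 1/z0 = -0.25):
  P(z) = (1 + 0.25 z)(1 + (-0.74) z + (-1.48) z^2)
  [check: z-coef -0.74 - (-0.25) = -0.49; z^2-coef -1.48 - (-0.25)(-0.74) = -1.665; z^3-coef -(-0.25)(-1.48) = -0.37.]
Remaining roots from the quadratic factor 1 + (-0.74) z + (-1.48) z^2:
  Set 1 + (-0.74) z + (-1.48) z^2 = 0, i.e. a z^2 + b z + c = 0 with a = -1.48, b = -0.74, c = 1.
  Discriminant D = b^2 - 4ac = (-0.74)^2 - 4*(-1.48)*1 = 0.5476 - (-5.92) = 6.4676.
  D >= 0, so the roots are real: z = (-b +/- sqrt(D)) / (2a) = (0.74 +/- 2.543148) / (-2.96).
    z_1 = (0.74 + 2.543148) / (-2.96) = -1.1092,   |z_1| = 1.1092.
    z_2 = (0.74 - 2.543148) / (-2.96) = 0.6092,   |z_2| = 0.6092.
Moduli of all roots: 4.0000, 1.1092, 0.6092.
All moduli strictly greater than 1? No.
Verdict: Not invertible.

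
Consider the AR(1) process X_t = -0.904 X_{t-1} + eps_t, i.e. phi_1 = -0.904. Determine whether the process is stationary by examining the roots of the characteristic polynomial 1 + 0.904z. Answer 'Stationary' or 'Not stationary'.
\text{Stationary}

The AR(p) characteristic polynomial is P(z) = 1 + 0.904z.
Stationarity requires all roots to lie outside the unit circle, i.e. |z| > 1 for every root.
This is linear in z: 1 + (0.904) z = 0  =>  z = -1/(0.904) = -1.106195,  |z| = 1.106195.
Moduli of all roots: 1.1062.
All moduli strictly greater than 1? Yes.
Verdict: Stationary.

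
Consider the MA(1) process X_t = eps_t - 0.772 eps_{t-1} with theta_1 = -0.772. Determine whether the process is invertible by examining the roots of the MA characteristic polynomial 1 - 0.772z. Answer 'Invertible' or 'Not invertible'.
\text{Invertible}

The MA(q) characteristic polynomial is P(z) = 1 - 0.772z.
Invertibility requires all roots to lie outside the unit circle, i.e. |z| > 1 for every root.
This is linear in z: 1 + (-0.772) z = 0  =>  z = -1/(-0.772) = 1.295337,  |z| = 1.295337.
Moduli of all roots: 1.2953.
All moduli strictly greater than 1? Yes.
Verdict: Invertible.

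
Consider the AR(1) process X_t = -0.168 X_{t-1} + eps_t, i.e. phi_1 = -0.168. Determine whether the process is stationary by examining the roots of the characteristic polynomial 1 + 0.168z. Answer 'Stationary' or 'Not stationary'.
\text{Stationary}

The AR(p) characteristic polynomial is P(z) = 1 + 0.168z.
Stationarity requires all roots to lie outside the unit circle, i.e. |z| > 1 for every root.
This is linear in z: 1 + (0.168) z = 0  =>  z = -1/(0.168) = -5.952381,  |z| = 5.952381.
Moduli of all roots: 5.9524.
All moduli strictly greater than 1? Yes.
Verdict: Stationary.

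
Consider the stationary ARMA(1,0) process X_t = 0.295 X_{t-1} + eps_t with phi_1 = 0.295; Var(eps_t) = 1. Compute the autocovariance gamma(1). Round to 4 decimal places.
\gamma(1) = 0.3231

Multiply the model equation by X_{t-k} and take expectations. With theta_0 = psi_0 = 1 and psi_j the MA(infinity) weights, this gives
  gamma(k) - sum_i phi_i gamma(k-i) = c_k,
  c_k = sigma^2 * sum_{j=k..q} theta_j psi_{j-k}   (c_k = 0 for k > q),
using gamma(-m) = gamma(m).
Pure AR (q = 0): c_0 = sigma^2 = 1, c_k = 0 for k >= 1.
Equations for k = 0 and k = 1 (AR order 1):
  gamma(0) = phi_1 gamma(1) + c_0
  gamma(1) = phi_1 gamma(0) + c_1
Substituting the second into the first: gamma(0) (1 - phi_1^2) = c_0 + phi_1 c_1, so
  gamma(0) = c_0 / (1 - phi_1^2) = 1 / (1 - (0.295)^2) = 1 / 0.912975 = 1.09532.
  gamma(1) = phi_1 gamma(0) = (0.295)(1.09532) = 0.323119.
Therefore gamma(1) = 0.3231 (to 4 decimal places).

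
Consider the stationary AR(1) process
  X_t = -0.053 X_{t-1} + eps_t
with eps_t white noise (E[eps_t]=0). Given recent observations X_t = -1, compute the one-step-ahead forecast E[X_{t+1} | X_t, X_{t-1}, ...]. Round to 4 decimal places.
E[X_{t+1} \mid \mathcal F_t] = 0.0530

For an AR(p) model X_t = c + sum_i phi_i X_{t-i} + eps_t, the
one-step-ahead conditional mean is
  E[X_{t+1} | X_t, ...] = c + sum_i phi_i X_{t+1-i}.
Substitute known values:
  E[X_{t+1} | ...] = (-0.053) * (-1)
                   = 0.0530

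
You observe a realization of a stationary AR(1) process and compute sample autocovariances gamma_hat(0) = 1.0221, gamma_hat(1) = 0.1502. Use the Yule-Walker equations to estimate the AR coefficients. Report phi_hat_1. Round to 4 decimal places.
\hat\phi_{1} = 0.1470

The Yule-Walker equations for an AR(p) process read, in matrix form,
  Gamma_p phi = r_p,   with   (Gamma_p)_{ij} = gamma(|i - j|),
                       (r_p)_i = gamma(i),   i,j = 1..p.
Substitute the sample gammas (Toeplitz matrix and right-hand side of size 1):
  Gamma_p = [[1.0221]]
  r_p     = [0.1502]
With p = 1 this is the single equation gamma(0) phi_1 = gamma(1):
  phi_hat_1 = gamma(1) / gamma(0) = 0.1502 / 1.0221 = 0.1470.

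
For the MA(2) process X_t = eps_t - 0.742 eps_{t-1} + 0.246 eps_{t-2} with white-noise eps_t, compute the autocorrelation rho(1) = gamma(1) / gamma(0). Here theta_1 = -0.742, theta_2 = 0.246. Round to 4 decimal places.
\rho(1) = -0.5739

For an MA(q) process with theta_0 = 1, the autocovariance is
  gamma(k) = sigma^2 * sum_{i=0..q-k} theta_i * theta_{i+k},
and rho(k) = gamma(k) / gamma(0). Sigma^2 cancels.
  numerator   = (1)*(-0.742) + (-0.742)*(0.246) = -0.924532.
  denominator = (1)^2 + (-0.742)^2 + (0.246)^2 = 1.61108.
  rho(1) = -0.924532 / 1.61108 = -0.5739.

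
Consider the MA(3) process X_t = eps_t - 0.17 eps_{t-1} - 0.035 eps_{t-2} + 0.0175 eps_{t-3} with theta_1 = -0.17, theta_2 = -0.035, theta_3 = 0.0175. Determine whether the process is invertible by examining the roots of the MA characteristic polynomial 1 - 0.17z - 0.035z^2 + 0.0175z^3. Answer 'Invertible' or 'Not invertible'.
\text{Invertible}

The MA(q) characteristic polynomial is P(z) = 1 - 0.17z - 0.035z^2 + 0.0175z^3.
Invertibility requires all roots to lie outside the unit circle, i.e. |z| > 1 for every root.
Degree 3: look for a simple real root z0 first, then factor out (1 - z/z0) and solve the remaining quadratic.
Testing z0 = -4: P(-4) = 1 + (-0.17)(-4) + (-0.035)(-4)^2 + (0.0175)(-4)^3
  = 1 + (0.68) + (-0.56) + (-1.12) = 0.  So z_0 = -4 is a root, |z_0| = 4.
Divide out the factor (1 + 0.25 z) = (1 - z/z0) (since 1/z0 = -0.25):
  P(z) = (1 + 0.25 z)(1 + (-0.42) z + (0.07) z^2)
  [check: z-coef -0.42 - (-0.25) = -0.17; z^2-coef 0.07 - (-0.25)(-0.42) = -0.035; z^3-coef -(-0.25)(0.07) = 0.0175.]
Remaining roots from the quadratic factor 1 + (-0.42) z + (0.07) z^2:
  Set 1 + (-0.42) z + (0.07) z^2 = 0, i.e. a z^2 + b z + c = 0 with a = 0.07, b = -0.42, c = 1.
  Discriminant D = b^2 - 4ac = (-0.42)^2 - 4*(0.07)*1 = 0.1764 - (0.28) = -0.1036.
  D < 0, so the roots are the complex-conjugate pair z = (-b +/- i sqrt(-D)) / (2a) = 3 +/- 2.2991i.
  For a conjugate pair |z|^2 = z * conj(z) = (product of roots) = c/a = 1/(0.07) = 14.285714, so |z| = sqrt(14.285714) = 3.7796 for both roots.
Moduli of all roots: 4.0000, 3.7796, 3.7796.
All moduli strictly greater than 1? Yes.
Verdict: Invertible.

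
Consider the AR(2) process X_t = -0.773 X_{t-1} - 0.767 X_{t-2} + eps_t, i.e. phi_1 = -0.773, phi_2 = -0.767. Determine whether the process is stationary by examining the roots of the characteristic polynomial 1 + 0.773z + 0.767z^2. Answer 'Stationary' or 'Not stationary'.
\text{Stationary}

The AR(p) characteristic polynomial is P(z) = 1 + 0.773z + 0.767z^2.
Stationarity requires all roots to lie outside the unit circle, i.e. |z| > 1 for every root.
Set 1 + (0.773) z + (0.767) z^2 = 0, i.e. a z^2 + b z + c = 0 with a = 0.767, b = 0.773, c = 1.
Discriminant D = b^2 - 4ac = (0.773)^2 - 4*(0.767)*1 = 0.597529 - (3.068) = -2.470471.
D < 0, so the roots are the complex-conjugate pair z = (-b +/- i sqrt(-D)) / (2a) = -0.5039 +/- 1.0246i.
For a conjugate pair |z|^2 = z * conj(z) = (product of roots) = c/a = 1/(0.767) = 1.303781, so |z| = sqrt(1.303781) = 1.1418 for both roots.
Moduli of all roots: 1.1418, 1.1418.
All moduli strictly greater than 1? Yes.
Verdict: Stationary.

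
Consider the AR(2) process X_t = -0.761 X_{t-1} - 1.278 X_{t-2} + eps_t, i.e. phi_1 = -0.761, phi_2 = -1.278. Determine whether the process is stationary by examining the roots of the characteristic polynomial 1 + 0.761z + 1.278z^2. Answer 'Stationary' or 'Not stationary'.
\text{Not stationary}

The AR(p) characteristic polynomial is P(z) = 1 + 0.761z + 1.278z^2.
Stationarity requires all roots to lie outside the unit circle, i.e. |z| > 1 for every root.
Set 1 + (0.761) z + (1.278) z^2 = 0, i.e. a z^2 + b z + c = 0 with a = 1.278, b = 0.761, c = 1.
Discriminant D = b^2 - 4ac = (0.761)^2 - 4*(1.278)*1 = 0.579121 - (5.112) = -4.532879.
D < 0, so the roots are the complex-conjugate pair z = (-b +/- i sqrt(-D)) / (2a) = -0.2977 +/- 0.833i.
For a conjugate pair |z|^2 = z * conj(z) = (product of roots) = c/a = 1/(1.278) = 0.782473, so |z| = sqrt(0.782473) = 0.8846 for both roots.
Moduli of all roots: 0.8846, 0.8846.
All moduli strictly greater than 1? No.
Verdict: Not stationary.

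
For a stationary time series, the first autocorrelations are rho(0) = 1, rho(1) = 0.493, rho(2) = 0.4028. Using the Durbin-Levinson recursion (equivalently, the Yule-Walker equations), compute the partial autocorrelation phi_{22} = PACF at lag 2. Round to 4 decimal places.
\phi_{22} = 0.2110

The PACF at lag k is phi_{kk}, the last component of the solution
to the Yule-Walker system G_k phi = r_k where
  (G_k)_{ij} = rho(|i - j|), (r_k)_i = rho(i), i,j = 1..k.
Equivalently, Durbin-Levinson gives phi_{kk} iteratively:
  phi_{11} = rho(1)
  phi_{kk} = [rho(k) - sum_{j=1..k-1} phi_{k-1,j} rho(k-j)]
            / [1 - sum_{j=1..k-1} phi_{k-1,j} rho(j)],
  phi_{k,j} = phi_{k-1,j} - phi_{kk} phi_{k-1,k-j},  j = 1..k-1.
Step k = 1:
  phi_11 = rho(1) = 0.493.
Step k = 2:
  phi_22 = [rho(2) - phi_11 rho(1)] / [1 - phi_11 rho(1)] = [0.4028 - (0.493)(0.493)] / [1 - (0.493)(0.493)]
         = 0.159751 / 0.756951 = 0.211.
Therefore phi_{22} = 0.2110.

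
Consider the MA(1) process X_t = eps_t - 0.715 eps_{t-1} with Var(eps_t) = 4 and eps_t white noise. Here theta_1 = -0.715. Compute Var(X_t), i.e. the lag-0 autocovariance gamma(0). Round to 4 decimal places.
\gamma(0) = 6.0449

For an MA(q) process X_t = eps_t + sum_i theta_i eps_{t-i} with
Var(eps_t) = sigma^2, the variance is
  gamma(0) = sigma^2 * (1 + sum_i theta_i^2).
  sum_i theta_i^2 = (-0.715)^2 = 0.511225.
  gamma(0) = 4 * (1 + 0.511225) = 4 * 1.511225 = 6.0449.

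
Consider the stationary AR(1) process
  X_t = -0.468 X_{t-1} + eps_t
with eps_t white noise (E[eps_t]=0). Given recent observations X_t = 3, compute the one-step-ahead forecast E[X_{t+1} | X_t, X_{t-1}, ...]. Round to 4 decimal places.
E[X_{t+1} \mid \mathcal F_t] = -1.4040

For an AR(p) model X_t = c + sum_i phi_i X_{t-i} + eps_t, the
one-step-ahead conditional mean is
  E[X_{t+1} | X_t, ...] = c + sum_i phi_i X_{t+1-i}.
Substitute known values:
  E[X_{t+1} | ...] = (-0.468) * (3)
                   = -1.4040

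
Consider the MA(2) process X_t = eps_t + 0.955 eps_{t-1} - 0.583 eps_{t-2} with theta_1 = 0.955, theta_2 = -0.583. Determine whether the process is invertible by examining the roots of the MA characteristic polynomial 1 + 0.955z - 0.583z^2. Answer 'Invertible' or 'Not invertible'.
\text{Not invertible}

The MA(q) characteristic polynomial is P(z) = 1 + 0.955z - 0.583z^2.
Invertibility requires all roots to lie outside the unit circle, i.e. |z| > 1 for every root.
Set 1 + (0.955) z + (-0.583) z^2 = 0, i.e. a z^2 + b z + c = 0 with a = -0.583, b = 0.955, c = 1.
Discriminant D = b^2 - 4ac = (0.955)^2 - 4*(-0.583)*1 = 0.912025 - (-2.332) = 3.244025.
D >= 0, so the roots are real: z = (-b +/- sqrt(D)) / (2a) = (-0.955 +/- 1.801118) / (-1.166).
  z_1 = (-0.955 + 1.801118) / (-1.166) = -0.7257,   |z_1| = 0.7257.
  z_2 = (-0.955 - 1.801118) / (-1.166) = 2.3637,   |z_2| = 2.3637.
Moduli of all roots: 0.7257, 2.3637.
All moduli strictly greater than 1? No.
Verdict: Not invertible.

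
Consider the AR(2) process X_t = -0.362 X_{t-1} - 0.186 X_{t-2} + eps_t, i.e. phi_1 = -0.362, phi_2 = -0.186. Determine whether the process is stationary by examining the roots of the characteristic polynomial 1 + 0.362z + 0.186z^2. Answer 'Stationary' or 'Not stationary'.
\text{Stationary}

The AR(p) characteristic polynomial is P(z) = 1 + 0.362z + 0.186z^2.
Stationarity requires all roots to lie outside the unit circle, i.e. |z| > 1 for every root.
Set 1 + (0.362) z + (0.186) z^2 = 0, i.e. a z^2 + b z + c = 0 with a = 0.186, b = 0.362, c = 1.
Discriminant D = b^2 - 4ac = (0.362)^2 - 4*(0.186)*1 = 0.131044 - (0.744) = -0.612956.
D < 0, so the roots are the complex-conjugate pair z = (-b +/- i sqrt(-D)) / (2a) = -0.9731 +/- 2.1046i.
For a conjugate pair |z|^2 = z * conj(z) = (product of roots) = c/a = 1/(0.186) = 5.376344, so |z| = sqrt(5.376344) = 2.3187 for both roots.
Moduli of all roots: 2.3187, 2.3187.
All moduli strictly greater than 1? Yes.
Verdict: Stationary.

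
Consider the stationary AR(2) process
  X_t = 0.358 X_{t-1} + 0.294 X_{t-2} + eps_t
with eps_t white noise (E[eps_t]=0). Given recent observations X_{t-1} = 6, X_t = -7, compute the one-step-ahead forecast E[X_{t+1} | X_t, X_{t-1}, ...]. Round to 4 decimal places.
E[X_{t+1} \mid \mathcal F_t] = -0.7420

For an AR(p) model X_t = c + sum_i phi_i X_{t-i} + eps_t, the
one-step-ahead conditional mean is
  E[X_{t+1} | X_t, ...] = c + sum_i phi_i X_{t+1-i}.
Substitute known values:
  E[X_{t+1} | ...] = (0.358) * (-7) + (0.294) * (6)
                   = -0.7420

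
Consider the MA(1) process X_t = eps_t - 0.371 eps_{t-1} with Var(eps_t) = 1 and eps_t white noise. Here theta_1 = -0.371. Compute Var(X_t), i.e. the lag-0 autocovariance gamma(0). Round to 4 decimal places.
\gamma(0) = 1.1376

For an MA(q) process X_t = eps_t + sum_i theta_i eps_{t-i} with
Var(eps_t) = sigma^2, the variance is
  gamma(0) = sigma^2 * (1 + sum_i theta_i^2).
  sum_i theta_i^2 = (-0.371)^2 = 0.137641.
  gamma(0) = 1 * (1 + 0.137641) = 1 * 1.137641 = 1.137641, which rounds to 1.1376.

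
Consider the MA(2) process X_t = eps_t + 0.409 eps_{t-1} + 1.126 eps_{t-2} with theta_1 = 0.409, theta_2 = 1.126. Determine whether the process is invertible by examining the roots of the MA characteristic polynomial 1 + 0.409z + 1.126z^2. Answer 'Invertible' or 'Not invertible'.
\text{Not invertible}

The MA(q) characteristic polynomial is P(z) = 1 + 0.409z + 1.126z^2.
Invertibility requires all roots to lie outside the unit circle, i.e. |z| > 1 for every root.
Set 1 + (0.409) z + (1.126) z^2 = 0, i.e. a z^2 + b z + c = 0 with a = 1.126, b = 0.409, c = 1.
Discriminant D = b^2 - 4ac = (0.409)^2 - 4*(1.126)*1 = 0.167281 - (4.504) = -4.336719.
D < 0, so the roots are the complex-conjugate pair z = (-b +/- i sqrt(-D)) / (2a) = -0.1816 +/- 0.9247i.
For a conjugate pair |z|^2 = z * conj(z) = (product of roots) = c/a = 1/(1.126) = 0.888099, so |z| = sqrt(0.888099) = 0.9424 for both roots.
Moduli of all roots: 0.9424, 0.9424.
All moduli strictly greater than 1? No.
Verdict: Not invertible.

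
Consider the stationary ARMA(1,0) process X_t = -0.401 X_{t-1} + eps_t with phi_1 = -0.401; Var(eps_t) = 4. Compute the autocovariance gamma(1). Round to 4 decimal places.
\gamma(1) = -1.9113

Multiply the model equation by X_{t-k} and take expectations. With theta_0 = psi_0 = 1 and psi_j the MA(infinity) weights, this gives
  gamma(k) - sum_i phi_i gamma(k-i) = c_k,
  c_k = sigma^2 * sum_{j=k..q} theta_j psi_{j-k}   (c_k = 0 for k > q),
using gamma(-m) = gamma(m).
Pure AR (q = 0): c_0 = sigma^2 = 4, c_k = 0 for k >= 1.
Equations for k = 0 and k = 1 (AR order 1):
  gamma(0) = phi_1 gamma(1) + c_0
  gamma(1) = phi_1 gamma(0) + c_1
Substituting the second into the first: gamma(0) (1 - phi_1^2) = c_0 + phi_1 c_1, so
  gamma(0) = c_0 / (1 - phi_1^2) = 4 / (1 - (-0.401)^2) = 4 / 0.839199 = 4.76645.
  gamma(1) = phi_1 gamma(0) = (-0.401)(4.76645) = -1.911346.
Therefore gamma(1) = -1.9113 (to 4 decimal places).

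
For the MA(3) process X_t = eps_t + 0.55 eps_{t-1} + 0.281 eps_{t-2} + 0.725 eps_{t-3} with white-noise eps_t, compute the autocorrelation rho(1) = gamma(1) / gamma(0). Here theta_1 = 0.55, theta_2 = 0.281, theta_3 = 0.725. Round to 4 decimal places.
\rho(1) = 0.4763

For an MA(q) process with theta_0 = 1, the autocovariance is
  gamma(k) = sigma^2 * sum_{i=0..q-k} theta_i * theta_{i+k},
and rho(k) = gamma(k) / gamma(0). Sigma^2 cancels.
  numerator   = (1)*(0.55) + (0.55)*(0.281) + (0.281)*(0.725) = 0.908275.
  denominator = (1)^2 + (0.55)^2 + (0.281)^2 + (0.725)^2 = 1.907086.
  rho(1) = 0.908275 / 1.907086 = 0.4763.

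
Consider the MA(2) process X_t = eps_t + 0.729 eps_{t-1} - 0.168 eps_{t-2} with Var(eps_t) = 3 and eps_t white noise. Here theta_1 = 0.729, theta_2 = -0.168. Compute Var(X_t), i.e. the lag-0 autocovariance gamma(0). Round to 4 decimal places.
\gamma(0) = 4.6790

For an MA(q) process X_t = eps_t + sum_i theta_i eps_{t-i} with
Var(eps_t) = sigma^2, the variance is
  gamma(0) = sigma^2 * (1 + sum_i theta_i^2).
  sum_i theta_i^2 = (0.729)^2 + (-0.168)^2 = 0.531441 + 0.028224 = 0.559665.
  gamma(0) = 3 * (1 + 0.559665) = 3 * 1.559665 = 4.678995, which rounds to 4.6790.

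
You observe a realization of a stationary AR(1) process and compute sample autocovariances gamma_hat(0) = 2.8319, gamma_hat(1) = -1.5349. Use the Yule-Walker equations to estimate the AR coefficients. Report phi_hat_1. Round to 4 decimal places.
\hat\phi_{1} = -0.5420

The Yule-Walker equations for an AR(p) process read, in matrix form,
  Gamma_p phi = r_p,   with   (Gamma_p)_{ij} = gamma(|i - j|),
                       (r_p)_i = gamma(i),   i,j = 1..p.
Substitute the sample gammas (Toeplitz matrix and right-hand side of size 1):
  Gamma_p = [[2.8319]]
  r_p     = [-1.5349]
With p = 1 this is the single equation gamma(0) phi_1 = gamma(1):
  phi_hat_1 = gamma(1) / gamma(0) = -1.5349 / 2.8319 = -0.5420.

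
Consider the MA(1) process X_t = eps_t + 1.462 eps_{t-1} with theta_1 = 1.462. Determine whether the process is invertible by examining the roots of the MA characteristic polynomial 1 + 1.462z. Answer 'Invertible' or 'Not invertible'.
\text{Not invertible}

The MA(q) characteristic polynomial is P(z) = 1 + 1.462z.
Invertibility requires all roots to lie outside the unit circle, i.e. |z| > 1 for every root.
This is linear in z: 1 + (1.462) z = 0  =>  z = -1/(1.462) = -0.683995,  |z| = 0.683995.
Moduli of all roots: 0.6840.
All moduli strictly greater than 1? No.
Verdict: Not invertible.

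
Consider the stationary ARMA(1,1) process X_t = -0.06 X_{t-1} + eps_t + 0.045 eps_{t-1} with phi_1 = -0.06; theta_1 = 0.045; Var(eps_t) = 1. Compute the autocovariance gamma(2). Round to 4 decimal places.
\gamma(2) = 0.0009

Multiply the model equation by X_{t-k} and take expectations. With theta_0 = psi_0 = 1 and psi_j the MA(infinity) weights, this gives
  gamma(k) - sum_i phi_i gamma(k-i) = c_k,
  c_k = sigma^2 * sum_{j=k..q} theta_j psi_{j-k}   (c_k = 0 for k > q),
using gamma(-m) = gamma(m).
psi-weights needed (psi_j = theta_j + sum_i phi_i psi_{j-i}):
  psi_1 = theta_1 + phi_1 = 0.045 + (-0.06) = -0.015
Right-hand sides:
  c_0 = sigma^2 (1 + theta_1 psi_1) = 1 * (1 + (0.045)(-0.015)) = 1 * 0.999325 = 0.999325
  c_1 = sigma^2 theta_1 = 1 * (0.045) = 0.045
  c_2 = 0
Equations for k = 0 and k = 1 (AR order 1):
  gamma(0) = phi_1 gamma(1) + c_0
  gamma(1) = phi_1 gamma(0) + c_1
Substituting the second into the first: gamma(0) (1 - phi_1^2) = c_0 + phi_1 c_1, so
  gamma(0) = (c_0 + phi_1 c_1) / (1 - phi_1^2) = (0.999325 + (-0.06)(0.045)) / (1 - (-0.06)^2) = 0.996625 / 0.9964 = 1.000226.
  gamma(1) = phi_1 gamma(0) + c_1 = (-0.06)(1.000226) + (0.045) = -0.015014.
For k = 2 (> q): gamma(2) = phi_1 gamma(1) = (-0.06)(-0.015014) = 0.000901.
Therefore gamma(2) = 0.0009 (to 4 decimal places).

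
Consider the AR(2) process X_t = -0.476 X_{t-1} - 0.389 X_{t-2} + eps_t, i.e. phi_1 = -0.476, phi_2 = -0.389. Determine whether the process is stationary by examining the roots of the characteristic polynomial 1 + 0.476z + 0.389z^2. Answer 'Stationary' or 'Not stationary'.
\text{Stationary}

The AR(p) characteristic polynomial is P(z) = 1 + 0.476z + 0.389z^2.
Stationarity requires all roots to lie outside the unit circle, i.e. |z| > 1 for every root.
Set 1 + (0.476) z + (0.389) z^2 = 0, i.e. a z^2 + b z + c = 0 with a = 0.389, b = 0.476, c = 1.
Discriminant D = b^2 - 4ac = (0.476)^2 - 4*(0.389)*1 = 0.226576 - (1.556) = -1.329424.
D < 0, so the roots are the complex-conjugate pair z = (-b +/- i sqrt(-D)) / (2a) = -0.6118 +/- 1.482i.
For a conjugate pair |z|^2 = z * conj(z) = (product of roots) = c/a = 1/(0.389) = 2.570694, so |z| = sqrt(2.570694) = 1.6033 for both roots.
Moduli of all roots: 1.6033, 1.6033.
All moduli strictly greater than 1? Yes.
Verdict: Stationary.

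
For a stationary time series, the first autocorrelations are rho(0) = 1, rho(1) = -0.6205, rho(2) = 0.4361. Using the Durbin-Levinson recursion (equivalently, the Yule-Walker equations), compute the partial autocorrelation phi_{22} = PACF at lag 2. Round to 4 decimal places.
\phi_{22} = 0.0831

The PACF at lag k is phi_{kk}, the last component of the solution
to the Yule-Walker system G_k phi = r_k where
  (G_k)_{ij} = rho(|i - j|), (r_k)_i = rho(i), i,j = 1..k.
Equivalently, Durbin-Levinson gives phi_{kk} iteratively:
  phi_{11} = rho(1)
  phi_{kk} = [rho(k) - sum_{j=1..k-1} phi_{k-1,j} rho(k-j)]
            / [1 - sum_{j=1..k-1} phi_{k-1,j} rho(j)],
  phi_{k,j} = phi_{k-1,j} - phi_{kk} phi_{k-1,k-j},  j = 1..k-1.
Step k = 1:
  phi_11 = rho(1) = -0.6205.
Step k = 2:
  phi_22 = [rho(2) - phi_11 rho(1)] / [1 - phi_11 rho(1)] = [0.4361 - (-0.6205)(-0.6205)] / [1 - (-0.6205)(-0.6205)]
         = 0.05107975 / 0.61497975 = 0.0831.
Therefore phi_{22} = 0.0831.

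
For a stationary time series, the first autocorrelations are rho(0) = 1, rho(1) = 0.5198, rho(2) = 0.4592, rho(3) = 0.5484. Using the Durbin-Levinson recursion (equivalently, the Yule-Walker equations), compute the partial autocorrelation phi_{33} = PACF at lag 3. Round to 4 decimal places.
\phi_{33} = 0.3480

The PACF at lag k is phi_{kk}, the last component of the solution
to the Yule-Walker system G_k phi = r_k where
  (G_k)_{ij} = rho(|i - j|), (r_k)_i = rho(i), i,j = 1..k.
Equivalently, Durbin-Levinson gives phi_{kk} iteratively:
  phi_{11} = rho(1)
  phi_{kk} = [rho(k) - sum_{j=1..k-1} phi_{k-1,j} rho(k-j)]
            / [1 - sum_{j=1..k-1} phi_{k-1,j} rho(j)],
  phi_{k,j} = phi_{k-1,j} - phi_{kk} phi_{k-1,k-j},  j = 1..k-1.
Step k = 1:
  phi_11 = rho(1) = 0.5198.
Step k = 2:
  phi_22 = [rho(2) - phi_11 rho(1)] / [1 - phi_11 rho(1)] = [0.4592 - (0.5198)(0.5198)] / [1 - (0.5198)(0.5198)]
         = 0.18900796 / 0.72980796 = 0.258983.
  Update: phi_21 = phi_11 - phi_22 phi_11 = 0.5198 - (0.258983)(0.5198) = 0.385181.
Step k = 3:
  phi_33 = [rho(3) - phi_21 rho(2) - phi_22 rho(1)] / [1 - phi_21 rho(1) - phi_22 rho(2)]
    numerator   = 0.5484 - (0.385181)(0.4592) - (0.258983)(0.5198) = 0.23690565
    denominator = 1 - (0.385181)(0.5198) - (0.258983)(0.4592) = 0.68085808
  phi_33 = 0.23690565 / 0.68085808 = 0.348.
Therefore phi_{33} = 0.3480.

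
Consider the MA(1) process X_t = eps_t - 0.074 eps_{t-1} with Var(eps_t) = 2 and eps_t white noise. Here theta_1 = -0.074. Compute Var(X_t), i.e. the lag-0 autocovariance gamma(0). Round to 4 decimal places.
\gamma(0) = 2.0110

For an MA(q) process X_t = eps_t + sum_i theta_i eps_{t-i} with
Var(eps_t) = sigma^2, the variance is
  gamma(0) = sigma^2 * (1 + sum_i theta_i^2).
  sum_i theta_i^2 = (-0.074)^2 = 0.005476.
  gamma(0) = 2 * (1 + 0.005476) = 2 * 1.005476 = 2.010952, which rounds to 2.0110.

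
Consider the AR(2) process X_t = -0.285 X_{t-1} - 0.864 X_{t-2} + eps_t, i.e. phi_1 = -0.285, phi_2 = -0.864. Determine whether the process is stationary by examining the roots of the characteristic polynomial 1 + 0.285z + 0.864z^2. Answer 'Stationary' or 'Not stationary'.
\text{Stationary}

The AR(p) characteristic polynomial is P(z) = 1 + 0.285z + 0.864z^2.
Stationarity requires all roots to lie outside the unit circle, i.e. |z| > 1 for every root.
Set 1 + (0.285) z + (0.864) z^2 = 0, i.e. a z^2 + b z + c = 0 with a = 0.864, b = 0.285, c = 1.
Discriminant D = b^2 - 4ac = (0.285)^2 - 4*(0.864)*1 = 0.081225 - (3.456) = -3.374775.
D < 0, so the roots are the complex-conjugate pair z = (-b +/- i sqrt(-D)) / (2a) = -0.1649 +/- 1.0631i.
For a conjugate pair |z|^2 = z * conj(z) = (product of roots) = c/a = 1/(0.864) = 1.157407, so |z| = sqrt(1.157407) = 1.0758 for both roots.
Moduli of all roots: 1.0758, 1.0758.
All moduli strictly greater than 1? Yes.
Verdict: Stationary.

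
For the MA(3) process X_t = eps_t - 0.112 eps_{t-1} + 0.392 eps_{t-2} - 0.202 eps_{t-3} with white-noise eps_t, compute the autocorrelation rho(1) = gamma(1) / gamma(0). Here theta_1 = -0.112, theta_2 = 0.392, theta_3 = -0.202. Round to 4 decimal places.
\rho(1) = -0.1948

For an MA(q) process with theta_0 = 1, the autocovariance is
  gamma(k) = sigma^2 * sum_{i=0..q-k} theta_i * theta_{i+k},
and rho(k) = gamma(k) / gamma(0). Sigma^2 cancels.
  numerator   = (1)*(-0.112) + (-0.112)*(0.392) + (0.392)*(-0.202) = -0.235088.
  denominator = (1)^2 + (-0.112)^2 + (0.392)^2 + (-0.202)^2 = 1.207012.
  rho(1) = -0.235088 / 1.207012 = -0.1948.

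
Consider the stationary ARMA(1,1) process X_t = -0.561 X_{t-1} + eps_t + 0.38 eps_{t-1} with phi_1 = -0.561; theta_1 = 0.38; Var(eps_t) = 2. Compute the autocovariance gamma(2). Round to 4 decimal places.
\gamma(2) = 0.2332

Multiply the model equation by X_{t-k} and take expectations. With theta_0 = psi_0 = 1 and psi_j the MA(infinity) weights, this gives
  gamma(k) - sum_i phi_i gamma(k-i) = c_k,
  c_k = sigma^2 * sum_{j=k..q} theta_j psi_{j-k}   (c_k = 0 for k > q),
using gamma(-m) = gamma(m).
psi-weights needed (psi_j = theta_j + sum_i phi_i psi_{j-i}):
  psi_1 = theta_1 + phi_1 = 0.38 + (-0.561) = -0.181
Right-hand sides:
  c_0 = sigma^2 (1 + theta_1 psi_1) = 2 * (1 + (0.38)(-0.181)) = 2 * 0.93122 = 1.86244
  c_1 = sigma^2 theta_1 = 2 * (0.38) = 0.76
  c_2 = 0
Equations for k = 0 and k = 1 (AR order 1):
  gamma(0) = phi_1 gamma(1) + c_0
  gamma(1) = phi_1 gamma(0) + c_1
Substituting the second into the first: gamma(0) (1 - phi_1^2) = c_0 + phi_1 c_1, so
  gamma(0) = (c_0 + phi_1 c_1) / (1 - phi_1^2) = (1.86244 + (-0.561)(0.76)) / (1 - (-0.561)^2) = 1.43608 / 0.685279 = 2.095614.
  gamma(1) = phi_1 gamma(0) + c_1 = (-0.561)(2.095614) + (0.76) = -0.415639.
For k = 2 (> q): gamma(2) = phi_1 gamma(1) = (-0.561)(-0.415639) = 0.233174.
Therefore gamma(2) = 0.2332 (to 4 decimal places).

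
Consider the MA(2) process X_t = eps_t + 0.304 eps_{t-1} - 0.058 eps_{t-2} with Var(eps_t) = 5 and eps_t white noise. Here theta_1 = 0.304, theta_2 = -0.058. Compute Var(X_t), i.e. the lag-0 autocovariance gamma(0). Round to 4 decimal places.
\gamma(0) = 5.4789

For an MA(q) process X_t = eps_t + sum_i theta_i eps_{t-i} with
Var(eps_t) = sigma^2, the variance is
  gamma(0) = sigma^2 * (1 + sum_i theta_i^2).
  sum_i theta_i^2 = (0.304)^2 + (-0.058)^2 = 0.092416 + 0.003364 = 0.09578.
  gamma(0) = 5 * (1 + 0.09578) = 5 * 1.09578 = 5.4789.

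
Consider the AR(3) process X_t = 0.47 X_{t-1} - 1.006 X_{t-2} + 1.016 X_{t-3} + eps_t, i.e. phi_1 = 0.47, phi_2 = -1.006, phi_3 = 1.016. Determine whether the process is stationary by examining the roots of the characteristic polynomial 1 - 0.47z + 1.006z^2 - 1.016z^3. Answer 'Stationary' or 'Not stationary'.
\text{Not stationary}

The AR(p) characteristic polynomial is P(z) = 1 - 0.47z + 1.006z^2 - 1.016z^3.
Stationarity requires all roots to lie outside the unit circle, i.e. |z| > 1 for every root.
Degree 3: look for a simple real root z0 first, then factor out (1 - z/z0) and solve the remaining quadratic.
Testing z0 = 1.25: P(1.25) = 1 + (-0.47)(1.25) + (1.006)(1.25)^2 + (-1.016)(1.25)^3
  = 1 + (-0.5875) + (1.571875) + (-1.984375) = 0.  So z_0 = 1.25 is a root, |z_0| = 1.25.
Divide out the factor (1 - 0.8 z) = (1 - z/z0) (since 1/z0 = 0.8):
  P(z) = (1 - 0.8 z)(1 + (0.33) z + (1.27) z^2)
  [check: z-coef 0.33 - (0.8) = -0.47; z^2-coef 1.27 - (0.8)(0.33) = 1.006; z^3-coef -(0.8)(1.27) = -1.016.]
Remaining roots from the quadratic factor 1 + (0.33) z + (1.27) z^2:
  Set 1 + (0.33) z + (1.27) z^2 = 0, i.e. a z^2 + b z + c = 0 with a = 1.27, b = 0.33, c = 1.
  Discriminant D = b^2 - 4ac = (0.33)^2 - 4*(1.27)*1 = 0.1089 - (5.08) = -4.9711.
  D < 0, so the roots are the complex-conjugate pair z = (-b +/- i sqrt(-D)) / (2a) = -0.1299 +/- 0.8778i.
  For a conjugate pair |z|^2 = z * conj(z) = (product of roots) = c/a = 1/(1.27) = 0.787402, so |z| = sqrt(0.787402) = 0.8874 for both roots.
Moduli of all roots: 1.2500, 0.8874, 0.8874.
All moduli strictly greater than 1? No.
Verdict: Not stationary.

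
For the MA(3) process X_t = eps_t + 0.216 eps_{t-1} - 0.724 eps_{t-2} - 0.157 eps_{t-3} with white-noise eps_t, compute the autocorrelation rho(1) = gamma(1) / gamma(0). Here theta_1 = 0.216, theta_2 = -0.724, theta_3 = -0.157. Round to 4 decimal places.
\rho(1) = 0.1086

For an MA(q) process with theta_0 = 1, the autocovariance is
  gamma(k) = sigma^2 * sum_{i=0..q-k} theta_i * theta_{i+k},
and rho(k) = gamma(k) / gamma(0). Sigma^2 cancels.
  numerator   = (1)*(0.216) + (0.216)*(-0.724) + (-0.724)*(-0.157) = 0.173284.
  denominator = (1)^2 + (0.216)^2 + (-0.724)^2 + (-0.157)^2 = 1.595481.
  rho(1) = 0.173284 / 1.595481 = 0.1086.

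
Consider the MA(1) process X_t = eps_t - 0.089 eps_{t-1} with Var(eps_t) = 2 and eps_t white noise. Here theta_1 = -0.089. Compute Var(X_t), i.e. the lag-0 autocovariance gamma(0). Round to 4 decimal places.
\gamma(0) = 2.0158

For an MA(q) process X_t = eps_t + sum_i theta_i eps_{t-i} with
Var(eps_t) = sigma^2, the variance is
  gamma(0) = sigma^2 * (1 + sum_i theta_i^2).
  sum_i theta_i^2 = (-0.089)^2 = 0.007921.
  gamma(0) = 2 * (1 + 0.007921) = 2 * 1.007921 = 2.015842, which rounds to 2.0158.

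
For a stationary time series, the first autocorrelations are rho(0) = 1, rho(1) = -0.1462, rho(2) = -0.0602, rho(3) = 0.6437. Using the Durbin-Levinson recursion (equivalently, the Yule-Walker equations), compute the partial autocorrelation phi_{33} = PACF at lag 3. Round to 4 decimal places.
\phi_{33} = 0.6400

The PACF at lag k is phi_{kk}, the last component of the solution
to the Yule-Walker system G_k phi = r_k where
  (G_k)_{ij} = rho(|i - j|), (r_k)_i = rho(i), i,j = 1..k.
Equivalently, Durbin-Levinson gives phi_{kk} iteratively:
  phi_{11} = rho(1)
  phi_{kk} = [rho(k) - sum_{j=1..k-1} phi_{k-1,j} rho(k-j)]
            / [1 - sum_{j=1..k-1} phi_{k-1,j} rho(j)],
  phi_{k,j} = phi_{k-1,j} - phi_{kk} phi_{k-1,k-j},  j = 1..k-1.
Step k = 1:
  phi_11 = rho(1) = -0.1462.
Step k = 2:
  phi_22 = [rho(2) - phi_11 rho(1)] / [1 - phi_11 rho(1)] = [-0.0602 - (-0.1462)(-0.1462)] / [1 - (-0.1462)(-0.1462)]
         = -0.08157444 / 0.97862556 = -0.083356.
  Update: phi_21 = phi_11 - phi_22 phi_11 = -0.1462 - (-0.083356)(-0.1462) = -0.158387.
Step k = 3:
  phi_33 = [rho(3) - phi_21 rho(2) - phi_22 rho(1)] / [1 - phi_21 rho(1) - phi_22 rho(2)]
    numerator   = 0.6437 - (-0.158387)(-0.0602) - (-0.083356)(-0.1462) = 0.62197846
    denominator = 1 - (-0.158387)(-0.1462) - (-0.083356)(-0.0602) = 0.97182583
  phi_33 = 0.62197846 / 0.97182583 = 0.64.
Therefore phi_{33} = 0.6400.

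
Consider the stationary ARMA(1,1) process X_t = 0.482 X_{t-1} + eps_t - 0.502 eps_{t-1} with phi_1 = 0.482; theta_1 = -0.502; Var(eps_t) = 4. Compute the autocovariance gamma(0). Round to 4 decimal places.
\gamma(0) = 4.0021

Multiply the model equation by X_{t-k} and take expectations. With theta_0 = psi_0 = 1 and psi_j the MA(infinity) weights, this gives
  gamma(k) - sum_i phi_i gamma(k-i) = c_k,
  c_k = sigma^2 * sum_{j=k..q} theta_j psi_{j-k}   (c_k = 0 for k > q),
using gamma(-m) = gamma(m).
psi-weights needed (psi_j = theta_j + sum_i phi_i psi_{j-i}):
  psi_1 = theta_1 + phi_1 = -0.502 + (0.482) = -0.02
Right-hand sides:
  c_0 = sigma^2 (1 + theta_1 psi_1) = 4 * (1 + (-0.502)(-0.02)) = 4 * 1.01004 = 4.04016
  c_1 = sigma^2 theta_1 = 4 * (-0.502) = -2.008
  c_2 = 0
Equations for k = 0 and k = 1 (AR order 1):
  gamma(0) = phi_1 gamma(1) + c_0
  gamma(1) = phi_1 gamma(0) + c_1
Substituting the second into the first: gamma(0) (1 - phi_1^2) = c_0 + phi_1 c_1, so
  gamma(0) = (c_0 + phi_1 c_1) / (1 - phi_1^2) = (4.04016 + (0.482)(-2.008)) / (1 - (0.482)^2) = 3.072304 / 0.767676 = 4.002084.
Therefore gamma(0) = 4.0021 (to 4 decimal places).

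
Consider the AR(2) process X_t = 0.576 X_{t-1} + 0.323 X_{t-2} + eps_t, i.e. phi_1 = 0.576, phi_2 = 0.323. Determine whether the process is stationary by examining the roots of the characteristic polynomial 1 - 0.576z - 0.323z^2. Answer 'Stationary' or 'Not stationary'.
\text{Stationary}

The AR(p) characteristic polynomial is P(z) = 1 - 0.576z - 0.323z^2.
Stationarity requires all roots to lie outside the unit circle, i.e. |z| > 1 for every root.
Set 1 + (-0.576) z + (-0.323) z^2 = 0, i.e. a z^2 + b z + c = 0 with a = -0.323, b = -0.576, c = 1.
Discriminant D = b^2 - 4ac = (-0.576)^2 - 4*(-0.323)*1 = 0.331776 - (-1.292) = 1.623776.
D >= 0, so the roots are real: z = (-b +/- sqrt(D)) / (2a) = (0.576 +/- 1.274275) / (-0.646).
  z_1 = (0.576 + 1.274275) / (-0.646) = -2.8642,   |z_1| = 2.8642.
  z_2 = (0.576 - 1.274275) / (-0.646) = 1.0809,   |z_2| = 1.0809.
Moduli of all roots: 2.8642, 1.0809.
All moduli strictly greater than 1? Yes.
Verdict: Stationary.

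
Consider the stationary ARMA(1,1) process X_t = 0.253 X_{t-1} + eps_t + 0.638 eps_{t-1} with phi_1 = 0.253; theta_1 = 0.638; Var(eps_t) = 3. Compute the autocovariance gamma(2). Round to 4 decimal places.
\gamma(2) = 0.8391

Multiply the model equation by X_{t-k} and take expectations. With theta_0 = psi_0 = 1 and psi_j the MA(infinity) weights, this gives
  gamma(k) - sum_i phi_i gamma(k-i) = c_k,
  c_k = sigma^2 * sum_{j=k..q} theta_j psi_{j-k}   (c_k = 0 for k > q),
using gamma(-m) = gamma(m).
psi-weights needed (psi_j = theta_j + sum_i phi_i psi_{j-i}):
  psi_1 = theta_1 + phi_1 = 0.638 + (0.253) = 0.891
Right-hand sides:
  c_0 = sigma^2 (1 + theta_1 psi_1) = 3 * (1 + (0.638)(0.891)) = 3 * 1.568458 = 4.705374
  c_1 = sigma^2 theta_1 = 3 * (0.638) = 1.914
  c_2 = 0
Equations for k = 0 and k = 1 (AR order 1):
  gamma(0) = phi_1 gamma(1) + c_0
  gamma(1) = phi_1 gamma(0) + c_1
Substituting the second into the first: gamma(0) (1 - phi_1^2) = c_0 + phi_1 c_1, so
  gamma(0) = (c_0 + phi_1 c_1) / (1 - phi_1^2) = (4.705374 + (0.253)(1.914)) / (1 - (0.253)^2) = 5.189616 / 0.935991 = 5.544515.
  gamma(1) = phi_1 gamma(0) + c_1 = (0.253)(5.544515) + (1.914) = 3.316762.
For k = 2 (> q): gamma(2) = phi_1 gamma(1) = (0.253)(3.316762) = 0.839141.
Therefore gamma(2) = 0.8391 (to 4 decimal places).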